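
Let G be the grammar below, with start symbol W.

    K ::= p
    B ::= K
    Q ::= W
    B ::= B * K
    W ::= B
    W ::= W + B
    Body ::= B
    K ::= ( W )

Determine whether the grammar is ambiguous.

Only W, B, K are reachable from W; ignoring the rest: W → W + B | B  ;  B → B * K | K  — a left-associative chain with K at the bottom. Each string factors uniquely by precedence.

Unambiguous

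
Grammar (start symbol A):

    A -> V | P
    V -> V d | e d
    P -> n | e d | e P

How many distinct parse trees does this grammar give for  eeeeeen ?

1

Parse trees for eeeeeen:
  [A [P e [P e [P e [P e [P e [P e [P n]]]]]]]]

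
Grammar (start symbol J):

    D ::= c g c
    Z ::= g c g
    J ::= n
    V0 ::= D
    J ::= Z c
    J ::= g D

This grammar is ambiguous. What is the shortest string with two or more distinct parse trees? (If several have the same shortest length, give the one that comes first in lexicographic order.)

length 1: no string has ≥2 trees
length 4: g c g c has 2 parse trees

Two derivations of g c g c:
  J ⇒ Z c ⇒ g c g c
  J ⇒ g D ⇒ g c g c

g c g c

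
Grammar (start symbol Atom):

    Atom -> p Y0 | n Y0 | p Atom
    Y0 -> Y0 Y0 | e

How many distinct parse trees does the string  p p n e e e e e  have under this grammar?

14

Parse trees for p p n e e e e e (showing first 6 of 14):
  [Atom p [Atom p [Atom n [Y0 [Y0 e] [Y0 [Y0 e] [Y0 [Y0 e] [Y0 [Y0 e] [Y0 e]]]]]]]]
  [Atom p [Atom p [Atom n [Y0 [Y0 e] [Y0 [Y0 e] [Y0 [Y0 [Y0 e] [Y0 e]] [Y0 e]]]]]]]
  [Atom p [Atom p [Atom n [Y0 [Y0 e] [Y0 [Y0 [Y0 e] [Y0 e]] [Y0 [Y0 e] [Y0 e]]]]]]]
  [Atom p [Atom p [Atom n [Y0 [Y0 e] [Y0 [Y0 [Y0 e] [Y0 [Y0 e] [Y0 e]]] [Y0 e]]]]]]
  [Atom p [Atom p [Atom n [Y0 [Y0 e] [Y0 [Y0 [Y0 [Y0 e] [Y0 e]] [Y0 e]] [Y0 e]]]]]]
  [Atom p [Atom p [Atom n [Y0 [Y0 [Y0 e] [Y0 e]] [Y0 [Y0 e] [Y0 [Y0 e] [Y0 e]]]]]]]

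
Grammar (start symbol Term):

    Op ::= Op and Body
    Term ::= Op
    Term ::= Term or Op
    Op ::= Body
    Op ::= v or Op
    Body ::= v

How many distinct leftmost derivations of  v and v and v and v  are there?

Parse trees for v and v and v and v:
  [Term [Op [Op [Op [Op [Body v]] and [Body v]] and [Body v]] and [Body v]]]

1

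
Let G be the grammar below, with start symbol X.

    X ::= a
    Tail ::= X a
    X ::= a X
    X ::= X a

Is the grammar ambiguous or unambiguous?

Ambiguous

Witness: a a

Derivation 1: X ⇒ a X ⇒ a a
Derivation 2: X ⇒ X a ⇒ a a

Two distinct leftmost derivations for the same string.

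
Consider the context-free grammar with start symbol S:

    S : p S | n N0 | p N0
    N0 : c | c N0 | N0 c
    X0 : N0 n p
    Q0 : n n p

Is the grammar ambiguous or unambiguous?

Ambiguous

Witness: n c c

Derivation 1: S ⇒ n N0 ⇒ n c N0 ⇒ n c c
Derivation 2: S ⇒ n N0 ⇒ n N0 c ⇒ n c c

Two distinct leftmost derivations for the same string.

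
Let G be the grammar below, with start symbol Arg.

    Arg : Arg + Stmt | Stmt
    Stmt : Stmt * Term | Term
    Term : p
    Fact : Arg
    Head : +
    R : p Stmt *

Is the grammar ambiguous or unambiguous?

Unambiguous

(Fact, Head, R are unreachable from Arg, so their rules don't affect L(Arg).) This is a standard precedence ladder (Arg over Stmt over Term), with each level left-recursive on its own operator ('+' at Arg, '*' at Stmt). That structure is LR(1), hence unambiguous.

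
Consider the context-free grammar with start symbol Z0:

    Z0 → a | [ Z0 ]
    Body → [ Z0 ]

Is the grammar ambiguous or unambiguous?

Only Z0 is reachable from Z0; ignoring the rest: L(Z0) is { openⁿ atom closeⁿ : n ≥ 0 }. The bracket depth fixes n, and the derivation is forced at every step.

Unambiguous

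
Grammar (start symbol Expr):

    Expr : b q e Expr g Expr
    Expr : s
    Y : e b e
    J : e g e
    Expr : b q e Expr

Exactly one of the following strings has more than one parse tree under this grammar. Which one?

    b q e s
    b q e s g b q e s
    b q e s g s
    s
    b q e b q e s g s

b q e b q e s g s

b q e s: 1 tree
b q e s g b q e s: 1 tree
b q e s g s: 1 tree
s: 1 tree
b q e b q e s g s: 2 trees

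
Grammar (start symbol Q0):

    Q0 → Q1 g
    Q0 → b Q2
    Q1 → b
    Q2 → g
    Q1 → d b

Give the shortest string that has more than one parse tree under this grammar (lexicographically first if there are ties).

length 2: b g has 2 parse trees

Two derivations of b g:
  Q0 ⇒ Q1 g ⇒ b g
  Q0 ⇒ b Q2 ⇒ b g

b g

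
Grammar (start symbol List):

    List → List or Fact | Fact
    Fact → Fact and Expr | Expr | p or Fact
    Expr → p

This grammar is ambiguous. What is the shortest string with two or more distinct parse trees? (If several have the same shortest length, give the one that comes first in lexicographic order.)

p or p

length 1: no string has ≥2 trees
length 3: p or p has 2 parse trees

Two derivations of p or p:
  List ⇒ List or Fact ⇒ Fact or Fact ⇒ Expr or Fact ⇒ p or Fact ⇒ p or Expr ⇒ p or p
  List ⇒ Fact ⇒ p or Fact ⇒ p or Expr ⇒ p or p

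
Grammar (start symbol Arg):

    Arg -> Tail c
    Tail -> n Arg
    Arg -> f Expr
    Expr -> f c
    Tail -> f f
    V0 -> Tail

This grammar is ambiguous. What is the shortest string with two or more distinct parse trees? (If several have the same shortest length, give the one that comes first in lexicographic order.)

length 3: f f c has 2 parse trees

Two derivations of f f c:
  Arg ⇒ Tail c ⇒ f f c
  Arg ⇒ f Expr ⇒ f f c

f f c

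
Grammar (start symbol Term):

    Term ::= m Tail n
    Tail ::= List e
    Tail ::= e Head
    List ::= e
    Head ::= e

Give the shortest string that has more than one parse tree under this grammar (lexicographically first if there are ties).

length 4: m e e n has 2 parse trees

Two derivations of m e e n:
  Term ⇒ m Tail n ⇒ m List e n ⇒ m e e n
  Term ⇒ m Tail n ⇒ m e Head n ⇒ m e e n

m e e n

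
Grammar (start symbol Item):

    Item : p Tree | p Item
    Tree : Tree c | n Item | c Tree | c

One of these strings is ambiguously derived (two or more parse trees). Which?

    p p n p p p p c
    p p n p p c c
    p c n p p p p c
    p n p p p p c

p p n p p c c

p p n p p p p c: 1 tree
p p n p p c c: 3 trees
p c n p p p p c: 1 tree
p n p p p p c: 1 tree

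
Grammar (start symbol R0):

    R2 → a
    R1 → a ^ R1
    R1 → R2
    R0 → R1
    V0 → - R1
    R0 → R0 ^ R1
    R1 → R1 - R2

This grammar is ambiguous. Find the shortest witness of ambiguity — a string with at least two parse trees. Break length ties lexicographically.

length 1: no string has ≥2 trees
length 3: a ^ a has 2 parse trees

Two derivations of a ^ a:
  R0 ⇒ R1 ⇒ a ^ R1 ⇒ a ^ R2 ⇒ a ^ a
  R0 ⇒ R0 ^ R1 ⇒ R1 ^ R1 ⇒ R2 ^ R1 ⇒ a ^ R1 ⇒ a ^ R2 ⇒ a ^ a

a ^ a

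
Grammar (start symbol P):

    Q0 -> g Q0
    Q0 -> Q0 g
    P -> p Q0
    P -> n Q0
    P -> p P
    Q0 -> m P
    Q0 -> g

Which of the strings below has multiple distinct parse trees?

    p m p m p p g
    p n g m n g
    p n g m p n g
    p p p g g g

p m p m p p g: 1 tree
p n g m n g: 1 tree
p n g m p n g: 1 tree
p p p g g g: 4 trees

p p p g g g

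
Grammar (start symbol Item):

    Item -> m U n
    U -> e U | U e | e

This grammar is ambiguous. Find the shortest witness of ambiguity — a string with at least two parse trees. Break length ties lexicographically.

m e e n

length 3: no string has ≥2 trees
length 4: m e e n has 2 parse trees

Two derivations of m e e n:
  Item ⇒ m U n ⇒ m e U n ⇒ m e e n
  Item ⇒ m U n ⇒ m U e n ⇒ m e e n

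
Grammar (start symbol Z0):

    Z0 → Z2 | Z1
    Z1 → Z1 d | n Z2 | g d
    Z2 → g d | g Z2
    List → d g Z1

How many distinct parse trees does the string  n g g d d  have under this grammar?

1

Parse trees for n g g d d:
  [Z0 [Z1 [Z1 n [Z2 g [Z2 g d]]] d]]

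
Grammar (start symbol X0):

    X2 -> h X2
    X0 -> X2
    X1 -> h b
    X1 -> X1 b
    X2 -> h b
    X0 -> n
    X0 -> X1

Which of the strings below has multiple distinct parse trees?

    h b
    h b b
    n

h b

h b: 2 trees
h b b: 1 tree
n: 1 tree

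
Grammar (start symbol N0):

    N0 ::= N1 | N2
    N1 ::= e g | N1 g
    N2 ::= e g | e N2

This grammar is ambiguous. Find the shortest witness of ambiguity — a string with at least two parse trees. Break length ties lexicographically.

length 2: e g has 2 parse trees

Two derivations of e g:
  N0 ⇒ N1 ⇒ e g
  N0 ⇒ N2 ⇒ e g

e g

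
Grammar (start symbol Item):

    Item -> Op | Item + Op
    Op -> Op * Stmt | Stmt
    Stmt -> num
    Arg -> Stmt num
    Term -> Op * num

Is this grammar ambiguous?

Unambiguous

(Arg, Term are unreachable from Item, so their rules don't affect L(Item).) The grammar is stratified — Item handles '+' (left-recursive), Op handles '*', Stmt atoms. Each operator has a fixed associativity and precedence level, so every string has one parse.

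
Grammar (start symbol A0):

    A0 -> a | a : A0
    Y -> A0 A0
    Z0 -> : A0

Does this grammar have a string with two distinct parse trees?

Unambiguous

(Y, Z0 are unreachable from A0, so their rules don't affect L(A0).) Right-recursive list with a separator: after each atom, whether the separator follows determines the rule. One parse per string.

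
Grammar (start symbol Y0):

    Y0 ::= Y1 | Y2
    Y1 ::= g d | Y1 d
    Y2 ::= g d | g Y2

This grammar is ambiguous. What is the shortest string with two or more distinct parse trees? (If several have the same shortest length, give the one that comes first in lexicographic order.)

length 2: g d has 2 parse trees

Two derivations of g d:
  Y0 ⇒ Y1 ⇒ g d
  Y0 ⇒ Y2 ⇒ g d

g d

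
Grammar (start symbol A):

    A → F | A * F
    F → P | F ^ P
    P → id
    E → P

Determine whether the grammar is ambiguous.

Only A, F, P are reachable from A; ignoring the rest: A → A * F | F  ;  F → F ^ P | P  — a left-associative chain with P at the bottom. Each string factors uniquely by precedence.

Unambiguous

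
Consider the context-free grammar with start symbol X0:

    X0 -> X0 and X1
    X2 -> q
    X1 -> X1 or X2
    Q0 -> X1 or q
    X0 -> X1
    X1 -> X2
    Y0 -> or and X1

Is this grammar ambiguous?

Only X0, X1, X2 are reachable from X0; ignoring the rest: This is a standard precedence ladder (X0 over X1 over X2), with each level left-recursive on its own operator ('and' at X0, 'or' at X1). That structure is LR(1), hence unambiguous.

Unambiguous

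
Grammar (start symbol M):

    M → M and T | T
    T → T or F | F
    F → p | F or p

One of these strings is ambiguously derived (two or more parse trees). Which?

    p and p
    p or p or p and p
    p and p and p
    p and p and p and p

p or p or p and p

p and p: 1 tree
p or p or p and p: 4 trees
p and p and p: 1 tree
p and p and p and p: 1 tree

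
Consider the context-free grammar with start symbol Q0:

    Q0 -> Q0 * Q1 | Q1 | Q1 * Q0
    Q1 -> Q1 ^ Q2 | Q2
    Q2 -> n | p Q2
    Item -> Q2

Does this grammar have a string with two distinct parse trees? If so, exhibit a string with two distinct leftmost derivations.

Witness: n * n

Derivation 1: Q0 ⇒ Q0 * Q1 ⇒ Q1 * Q1 ⇒ Q2 * Q1 ⇒ n * Q1 ⇒ n * Q2 ⇒ n * n
Derivation 2: Q0 ⇒ Q1 * Q0 ⇒ Q2 * Q0 ⇒ n * Q0 ⇒ n * Q1 ⇒ n * Q2 ⇒ n * n

Two distinct leftmost derivations for the same string.

Ambiguous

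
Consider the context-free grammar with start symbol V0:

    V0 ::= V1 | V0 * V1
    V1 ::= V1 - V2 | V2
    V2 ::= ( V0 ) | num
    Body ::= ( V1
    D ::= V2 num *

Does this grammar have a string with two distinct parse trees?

(Body, D are unreachable from V0, so their rules don't affect L(V0).) V0 → V0 * V1 | V1  ;  V1 → V1 - V2 | V2  — a left-associative chain with V2 at the bottom. Each string factors uniquely by precedence.

Unambiguous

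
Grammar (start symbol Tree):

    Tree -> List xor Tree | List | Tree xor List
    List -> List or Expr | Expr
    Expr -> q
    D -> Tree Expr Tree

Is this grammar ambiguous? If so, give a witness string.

Ambiguous

Witness: q xor q

Derivation 1: Tree ⇒ List xor Tree ⇒ Expr xor Tree ⇒ q xor Tree ⇒ q xor List ⇒ q xor Expr ⇒ q xor q
Derivation 2: Tree ⇒ Tree xor List ⇒ List xor List ⇒ Expr xor List ⇒ q xor List ⇒ q xor Expr ⇒ q xor q

Two distinct leftmost derivations for the same string.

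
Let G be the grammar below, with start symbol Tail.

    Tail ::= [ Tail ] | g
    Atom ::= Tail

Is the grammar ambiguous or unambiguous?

Unambiguous

Only Tail is reachable from Tail; ignoring the rest: L(Tail) is { openⁿ atom closeⁿ : n ≥ 0 }. The bracket depth fixes n, and the derivation is forced at every step.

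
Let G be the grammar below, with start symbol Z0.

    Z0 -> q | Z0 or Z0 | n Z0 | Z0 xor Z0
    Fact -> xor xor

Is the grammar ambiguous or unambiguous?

Ambiguous

Witness: n q or q

Derivation 1: Z0 ⇒ Z0 or Z0 ⇒ n Z0 or Z0 ⇒ n q or Z0 ⇒ n q or q
Derivation 2: Z0 ⇒ n Z0 ⇒ n Z0 or Z0 ⇒ n q or Z0 ⇒ n q or q

Two distinct leftmost derivations for the same string.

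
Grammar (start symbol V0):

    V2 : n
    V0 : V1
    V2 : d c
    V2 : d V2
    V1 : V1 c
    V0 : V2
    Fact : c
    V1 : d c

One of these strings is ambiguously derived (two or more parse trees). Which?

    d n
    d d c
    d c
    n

d n: 1 tree
d d c: 1 tree
d c: 2 trees
n: 1 tree

d c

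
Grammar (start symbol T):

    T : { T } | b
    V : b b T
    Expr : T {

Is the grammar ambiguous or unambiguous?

Unambiguous

(V, Expr are unreachable from T, so their rules don't affect L(T).) L(T) is { openⁿ atom closeⁿ : n ≥ 0 }. The bracket depth fixes n, and the derivation is forced at every step.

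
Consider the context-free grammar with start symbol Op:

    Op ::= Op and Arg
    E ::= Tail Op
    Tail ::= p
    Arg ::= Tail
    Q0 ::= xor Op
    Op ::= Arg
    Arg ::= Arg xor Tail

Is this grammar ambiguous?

(E, Q0 are unreachable from Op, so their rules don't affect L(Op).) The grammar is stratified — Op handles 'and' (left-recursive), Arg handles 'xor', Tail atoms. Each operator has a fixed associativity and precedence level, so every string has one parse.

Unambiguous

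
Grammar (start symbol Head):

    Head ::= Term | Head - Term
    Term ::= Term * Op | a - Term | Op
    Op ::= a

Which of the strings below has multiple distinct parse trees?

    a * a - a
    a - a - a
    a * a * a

a * a - a: 1 tree
a - a - a: 4 trees
a * a * a: 1 tree

a - a - a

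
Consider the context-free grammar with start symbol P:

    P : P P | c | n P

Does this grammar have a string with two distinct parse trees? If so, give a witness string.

Ambiguous

Witness: c c c

Derivation 1: P ⇒ P P ⇒ P P P ⇒ c P P ⇒ c c P ⇒ c c c
Derivation 2: P ⇒ P P ⇒ c P ⇒ c P P ⇒ c c P ⇒ c c c

Two distinct leftmost derivations for the same string.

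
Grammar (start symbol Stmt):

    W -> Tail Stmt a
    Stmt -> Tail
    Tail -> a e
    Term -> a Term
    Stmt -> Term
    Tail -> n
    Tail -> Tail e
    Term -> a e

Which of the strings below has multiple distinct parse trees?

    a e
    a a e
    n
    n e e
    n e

a e

a e: 2 trees
a a e: 1 tree
n: 1 tree
n e e: 1 tree
n e: 1 tree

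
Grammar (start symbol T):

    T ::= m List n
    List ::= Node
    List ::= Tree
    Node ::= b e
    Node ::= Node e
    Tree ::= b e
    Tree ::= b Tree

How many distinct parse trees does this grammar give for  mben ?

2

Parse trees for mben:
  [T m [List [Node b e]] n]
  [T m [List [Tree b e]] n]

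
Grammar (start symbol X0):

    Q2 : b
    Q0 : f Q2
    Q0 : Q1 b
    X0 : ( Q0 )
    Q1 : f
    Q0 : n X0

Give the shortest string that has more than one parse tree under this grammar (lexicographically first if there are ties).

length 4: ( f b ) has 2 parse trees

Two derivations of ( f b ):
  X0 ⇒ ( Q0 ) ⇒ ( f Q2 ) ⇒ ( f b )
  X0 ⇒ ( Q0 ) ⇒ ( Q1 b ) ⇒ ( f b )

( f b )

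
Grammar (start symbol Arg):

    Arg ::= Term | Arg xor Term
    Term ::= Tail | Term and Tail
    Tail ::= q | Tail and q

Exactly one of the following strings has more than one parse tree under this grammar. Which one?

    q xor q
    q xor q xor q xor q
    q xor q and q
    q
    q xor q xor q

q xor q: 1 tree
q xor q xor q xor q: 1 tree
q xor q and q: 2 trees
q: 1 tree
q xor q xor q: 1 tree

q xor q and q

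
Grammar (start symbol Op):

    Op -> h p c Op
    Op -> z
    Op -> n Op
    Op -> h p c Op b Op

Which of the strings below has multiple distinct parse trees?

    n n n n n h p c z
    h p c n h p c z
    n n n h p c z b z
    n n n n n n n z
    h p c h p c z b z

h p c h p c z b z

n n n n n h p c z: 1 tree
h p c n h p c z: 1 tree
n n n h p c z b z: 1 tree
n n n n n n n z: 1 tree
h p c h p c z b z: 2 trees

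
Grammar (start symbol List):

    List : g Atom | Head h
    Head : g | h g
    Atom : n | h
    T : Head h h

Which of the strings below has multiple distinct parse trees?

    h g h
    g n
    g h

g h

h g h: 1 tree
g n: 1 tree
g h: 2 trees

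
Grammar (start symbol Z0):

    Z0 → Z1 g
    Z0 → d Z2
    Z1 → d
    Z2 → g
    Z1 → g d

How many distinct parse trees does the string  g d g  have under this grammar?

1

Parse trees for g d g:
  [Z0 [Z1 g d] g]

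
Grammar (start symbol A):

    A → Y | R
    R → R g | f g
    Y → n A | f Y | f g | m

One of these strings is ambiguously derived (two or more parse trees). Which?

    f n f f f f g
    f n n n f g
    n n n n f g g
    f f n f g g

f n n n f g

f n f f f f g: 1 tree
f n n n f g: 2 trees
n n n n f g g: 1 tree
f f n f g g: 1 tree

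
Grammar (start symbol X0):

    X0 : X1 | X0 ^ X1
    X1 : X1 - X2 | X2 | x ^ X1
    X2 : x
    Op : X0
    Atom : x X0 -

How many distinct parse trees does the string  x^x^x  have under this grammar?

4

Parse trees for x^x^x:
  [X0 [X1 x ^ [X1 x ^ [X1 [X2 x]]]]]
  [X0 [X0 [X1 [X2 x]]] ^ [X1 x ^ [X1 [X2 x]]]]
  [X0 [X0 [X1 x ^ [X1 [X2 x]]]] ^ [X1 [X2 x]]]
  [X0 [X0 [X0 [X1 [X2 x]]] ^ [X1 [X2 x]]] ^ [X1 [X2 x]]]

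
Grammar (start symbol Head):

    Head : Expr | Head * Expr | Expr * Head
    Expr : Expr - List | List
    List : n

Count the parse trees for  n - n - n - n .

Parse trees for n - n - n - n:
  [Head [Expr [Expr [Expr [Expr [List n]] - [List n]] - [List n]] - [List n]]]

1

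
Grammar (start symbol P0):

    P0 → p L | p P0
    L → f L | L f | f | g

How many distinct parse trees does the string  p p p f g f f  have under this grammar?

3

Parse trees for p p p f g f f:
  [P0 p [P0 p [P0 p [L f [L [L [L g] f] f]]]]]
  [P0 p [P0 p [P0 p [L [L f [L [L g] f]] f]]]]
  [P0 p [P0 p [P0 p [L [L [L f [L g]] f] f]]]]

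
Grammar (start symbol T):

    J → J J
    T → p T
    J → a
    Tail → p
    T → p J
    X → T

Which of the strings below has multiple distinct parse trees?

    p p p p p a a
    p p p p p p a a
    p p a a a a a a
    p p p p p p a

p p p p p a a: 1 tree
p p p p p p a a: 1 tree
p p a a a a a a: 42 trees
p p p p p p a: 1 tree

p p a a a a a a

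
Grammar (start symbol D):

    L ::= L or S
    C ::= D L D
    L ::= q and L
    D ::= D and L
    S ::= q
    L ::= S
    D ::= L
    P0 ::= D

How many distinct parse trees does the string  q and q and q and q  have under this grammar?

8

Parse trees for q and q and q and q:
  [D [D [L [S q]]] and [L q and [L q and [L [S q]]]]]
  [D [D [D [L [S q]]] and [L [S q]]] and [L q and [L [S q]]]]
  [D [D [L q and [L [S q]]]] and [L q and [L [S q]]]]
  [D [D [D [L [S q]]] and [L q and [L [S q]]]] and [L [S q]]]
  [D [D [D [D [L [S q]]] and [L [S q]]] and [L [S q]]] and [L [S q]]]
  [D [D [D [L q and [L [S q]]]] and [L [S q]]] and [L [S q]]]
  [D [D [L q and [L q and [L [S q]]]]] and [L [S q]]]
  [D [L q and [L q and [L q and [L [S q]]]]]]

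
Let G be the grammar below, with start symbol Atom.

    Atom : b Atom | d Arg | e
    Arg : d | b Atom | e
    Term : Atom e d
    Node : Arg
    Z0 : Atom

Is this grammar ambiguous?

Only Atom, Arg are reachable from Atom; ignoring the rest: Each reachable nonterminal has at most one production per leading terminal, and all productions are right-linear; the derivation is determined token-by-token.

Unambiguous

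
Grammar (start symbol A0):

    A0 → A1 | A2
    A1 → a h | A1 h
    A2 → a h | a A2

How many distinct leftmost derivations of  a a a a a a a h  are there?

Parse trees for a a a a a a a h:
  [A0 [A2 a [A2 a [A2 a [A2 a [A2 a [A2 a [A2 a h]]]]]]]]

1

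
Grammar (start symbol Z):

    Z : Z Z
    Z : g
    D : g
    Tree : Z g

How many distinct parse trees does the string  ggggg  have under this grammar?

14

Parse trees for ggggg (showing first 6 of 14):
  [Z [Z g] [Z [Z g] [Z [Z g] [Z [Z g] [Z g]]]]]
  [Z [Z g] [Z [Z g] [Z [Z [Z g] [Z g]] [Z g]]]]
  [Z [Z g] [Z [Z [Z g] [Z g]] [Z [Z g] [Z g]]]]
  [Z [Z g] [Z [Z [Z g] [Z [Z g] [Z g]]] [Z g]]]
  [Z [Z g] [Z [Z [Z [Z g] [Z g]] [Z g]] [Z g]]]
  [Z [Z [Z g] [Z g]] [Z [Z g] [Z [Z g] [Z g]]]]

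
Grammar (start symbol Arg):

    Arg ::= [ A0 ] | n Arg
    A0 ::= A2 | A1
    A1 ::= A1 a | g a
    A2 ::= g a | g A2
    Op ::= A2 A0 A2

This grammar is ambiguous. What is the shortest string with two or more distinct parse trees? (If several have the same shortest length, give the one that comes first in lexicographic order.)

length 4: [ g a ] has 2 parse trees

Two derivations of [ g a ]:
  Arg ⇒ [ A0 ] ⇒ [ A2 ] ⇒ [ g a ]
  Arg ⇒ [ A0 ] ⇒ [ A1 ] ⇒ [ g a ]

[ g a ]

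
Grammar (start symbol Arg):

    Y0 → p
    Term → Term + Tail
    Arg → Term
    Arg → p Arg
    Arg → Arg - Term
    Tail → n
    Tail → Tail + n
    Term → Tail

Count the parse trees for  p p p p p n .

1

Parse trees for p p p p p n:
  [Arg p [Arg p [Arg p [Arg p [Arg p [Arg [Term [Tail n]]]]]]]]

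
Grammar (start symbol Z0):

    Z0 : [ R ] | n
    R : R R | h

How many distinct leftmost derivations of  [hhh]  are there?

Parse trees for [hhh]:
  [Z0 [ [R [R h] [R [R h] [R h]]] ]]
  [Z0 [ [R [R [R h] [R h]] [R h]] ]]

2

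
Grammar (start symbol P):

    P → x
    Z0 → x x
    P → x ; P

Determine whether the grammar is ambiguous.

Only P is reachable from P; ignoring the rest: Right-recursive list with a separator: after each atom, whether the separator follows determines the rule. One parse per string.

Unambiguous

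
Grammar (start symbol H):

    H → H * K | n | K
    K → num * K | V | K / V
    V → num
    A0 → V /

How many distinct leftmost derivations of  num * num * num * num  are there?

Parse trees for num * num * num * num:
  [H [H [K [V num]]] * [K num * [K num * [K [V num]]]]]
  [H [H [H [K [V num]]] * [K [V num]]] * [K num * [K [V num]]]]
  [H [H [K num * [K [V num]]]] * [K num * [K [V num]]]]
  [H [H [H [K [V num]]] * [K num * [K [V num]]]] * [K [V num]]]
  [H [H [H [H [K [V num]]] * [K [V num]]] * [K [V num]]] * [K [V num]]]
  [H [H [H [K num * [K [V num]]]] * [K [V num]]] * [K [V num]]]
  [H [H [K num * [K num * [K [V num]]]]] * [K [V num]]]
  [H [K num * [K num * [K num * [K [V num]]]]]]

8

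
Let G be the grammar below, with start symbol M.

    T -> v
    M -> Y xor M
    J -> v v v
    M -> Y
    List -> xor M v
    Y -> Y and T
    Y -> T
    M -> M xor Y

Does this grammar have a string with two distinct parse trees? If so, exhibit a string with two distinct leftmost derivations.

Ambiguous

Witness: v xor v

Derivation 1: M ⇒ Y xor M ⇒ T xor M ⇒ v xor M ⇒ v xor Y ⇒ v xor T ⇒ v xor v
Derivation 2: M ⇒ M xor Y ⇒ Y xor Y ⇒ T xor Y ⇒ v xor Y ⇒ v xor T ⇒ v xor v

Two distinct leftmost derivations for the same string.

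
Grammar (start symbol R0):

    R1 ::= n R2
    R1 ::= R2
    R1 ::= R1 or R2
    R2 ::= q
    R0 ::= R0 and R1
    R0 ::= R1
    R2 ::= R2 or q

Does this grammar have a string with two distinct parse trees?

Witness: q or q

Derivation 1: R0 ⇒ R1 ⇒ R2 ⇒ R2 or q ⇒ q or q
Derivation 2: R0 ⇒ R1 ⇒ R1 or R2 ⇒ R2 or R2 ⇒ q or R2 ⇒ q or q

Two distinct leftmost derivations for the same string.

Ambiguous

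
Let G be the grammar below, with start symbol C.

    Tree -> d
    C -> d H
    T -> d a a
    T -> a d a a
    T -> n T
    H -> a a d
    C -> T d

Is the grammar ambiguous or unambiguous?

Ambiguous

Witness: d a a d

Derivation 1: C ⇒ d H ⇒ d a a d
Derivation 2: C ⇒ T d ⇒ d a a d

Two distinct leftmost derivations for the same string.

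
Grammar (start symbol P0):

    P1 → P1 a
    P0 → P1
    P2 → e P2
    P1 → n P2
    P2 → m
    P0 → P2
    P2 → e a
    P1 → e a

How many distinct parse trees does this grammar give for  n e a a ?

1

Parse trees for n e a a:
  [P0 [P1 [P1 n [P2 e a]] a]]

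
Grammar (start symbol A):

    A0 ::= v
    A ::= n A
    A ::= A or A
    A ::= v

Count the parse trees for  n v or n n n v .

Parse trees for n v or n n n v:
  [A n [A [A v] or [A n [A n [A n [A v]]]]]]
  [A [A n [A v]] or [A n [A n [A n [A v]]]]]

2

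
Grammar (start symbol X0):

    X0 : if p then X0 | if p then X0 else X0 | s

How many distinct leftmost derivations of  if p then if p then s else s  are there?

2

Parse trees for if p then if p then s else s:
  [X0 if p then [X0 if p then [X0 s] else [X0 s]]]
  [X0 if p then [X0 if p then [X0 s]] else [X0 s]]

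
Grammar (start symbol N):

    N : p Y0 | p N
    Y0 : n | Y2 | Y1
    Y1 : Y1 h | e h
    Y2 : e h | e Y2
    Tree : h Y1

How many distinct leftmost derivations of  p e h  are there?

Parse trees for p e h:
  [N p [Y0 [Y2 e h]]]
  [N p [Y0 [Y1 e h]]]

2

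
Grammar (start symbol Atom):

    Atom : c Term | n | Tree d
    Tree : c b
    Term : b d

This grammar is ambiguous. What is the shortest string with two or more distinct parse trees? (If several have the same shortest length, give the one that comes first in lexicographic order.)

c b d

length 1: no string has ≥2 trees
length 3: c b d has 2 parse trees

Two derivations of c b d:
  Atom ⇒ c Term ⇒ c b d
  Atom ⇒ Tree d ⇒ c b d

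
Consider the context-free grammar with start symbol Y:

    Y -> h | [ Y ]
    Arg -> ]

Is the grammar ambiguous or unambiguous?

Unambiguous

Only Y is reachable from Y; ignoring the rest: L(Y) is { openⁿ atom closeⁿ : n ≥ 0 }. The bracket depth fixes n, and the derivation is forced at every step.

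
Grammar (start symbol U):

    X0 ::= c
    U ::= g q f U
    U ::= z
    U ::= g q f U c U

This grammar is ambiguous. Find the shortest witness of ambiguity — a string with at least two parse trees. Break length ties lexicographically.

g q f g q f z c z

length 1: no string has ≥2 trees
length 4: no string has ≥2 trees
length 6: no string has ≥2 trees
length 7: no string has ≥2 trees
length 9: g q f g q f z c z has 2 parse trees

Two derivations of g q f g q f z c z:
  U ⇒ g q f U ⇒ g q f g q f U c U ⇒ g q f g q f z c U ⇒ g q f g q f z c z
  U ⇒ g q f U c U ⇒ g q f g q f U c U ⇒ g q f g q f z c U ⇒ g q f g q f z c z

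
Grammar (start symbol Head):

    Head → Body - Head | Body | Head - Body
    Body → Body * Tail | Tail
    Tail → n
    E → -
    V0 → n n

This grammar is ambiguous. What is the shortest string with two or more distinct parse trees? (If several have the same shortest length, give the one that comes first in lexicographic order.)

length 1: no string has ≥2 trees
length 3: n - n has 2 parse trees

Two derivations of n - n:
  Head ⇒ Body - Head ⇒ Tail - Head ⇒ n - Head ⇒ n - Body ⇒ n - Tail ⇒ n - n
  Head ⇒ Head - Body ⇒ Body - Body ⇒ Tail - Body ⇒ n - Body ⇒ n - Tail ⇒ n - n

n - n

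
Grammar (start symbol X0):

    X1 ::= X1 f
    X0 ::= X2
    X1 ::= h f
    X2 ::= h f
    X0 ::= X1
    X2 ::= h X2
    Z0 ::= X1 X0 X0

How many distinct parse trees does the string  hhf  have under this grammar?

1

Parse trees for hhf:
  [X0 [X2 h [X2 h f]]]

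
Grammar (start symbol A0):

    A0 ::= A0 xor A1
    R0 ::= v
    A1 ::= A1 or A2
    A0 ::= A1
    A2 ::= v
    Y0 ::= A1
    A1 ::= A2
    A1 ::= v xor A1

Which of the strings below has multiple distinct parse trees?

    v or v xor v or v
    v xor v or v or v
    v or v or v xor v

v or v xor v or v: 1 tree
v xor v or v or v: 4 trees
v or v or v xor v: 1 tree

v xor v or v or v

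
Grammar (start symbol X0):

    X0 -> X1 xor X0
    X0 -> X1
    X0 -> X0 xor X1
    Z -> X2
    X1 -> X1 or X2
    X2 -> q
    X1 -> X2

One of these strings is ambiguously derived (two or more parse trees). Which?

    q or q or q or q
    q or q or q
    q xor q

q xor q

q or q or q or q: 1 tree
q or q or q: 1 tree
q xor q: 2 trees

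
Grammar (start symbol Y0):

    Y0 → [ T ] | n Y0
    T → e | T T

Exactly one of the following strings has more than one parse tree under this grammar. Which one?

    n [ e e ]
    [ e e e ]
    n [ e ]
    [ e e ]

[ e e e ]

n [ e e ]: 1 tree
[ e e e ]: 2 trees
n [ e ]: 1 tree
[ e e ]: 1 tree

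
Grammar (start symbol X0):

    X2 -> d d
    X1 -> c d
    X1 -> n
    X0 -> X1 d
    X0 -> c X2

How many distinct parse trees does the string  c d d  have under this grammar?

Parse trees for c d d:
  [X0 [X1 c d] d]
  [X0 c [X2 d d]]

2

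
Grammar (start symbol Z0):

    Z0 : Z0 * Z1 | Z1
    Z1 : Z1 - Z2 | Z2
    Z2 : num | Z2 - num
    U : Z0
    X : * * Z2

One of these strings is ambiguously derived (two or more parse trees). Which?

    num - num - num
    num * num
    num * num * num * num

num - num - num: 4 trees
num * num: 1 tree
num * num * num * num: 1 tree

num - num - num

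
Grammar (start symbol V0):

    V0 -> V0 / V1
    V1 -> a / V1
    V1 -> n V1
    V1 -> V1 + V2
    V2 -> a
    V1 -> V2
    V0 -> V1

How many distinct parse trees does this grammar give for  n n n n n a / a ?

Parse trees for n n n n n a / a:
  [V0 [V0 [V1 n [V1 n [V1 n [V1 n [V1 n [V1 [V2 a]]]]]]]] / [V1 [V2 a]]]
  [V0 [V1 n [V1 n [V1 n [V1 n [V1 n [V1 a / [V1 [V2 a]]]]]]]]]

2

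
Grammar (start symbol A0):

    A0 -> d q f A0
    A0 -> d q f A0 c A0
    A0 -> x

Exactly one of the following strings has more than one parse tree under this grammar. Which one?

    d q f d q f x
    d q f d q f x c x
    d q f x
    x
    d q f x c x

d q f d q f x: 1 tree
d q f d q f x c x: 2 trees
d q f x: 1 tree
x: 1 tree
d q f x c x: 1 tree

d q f d q f x c x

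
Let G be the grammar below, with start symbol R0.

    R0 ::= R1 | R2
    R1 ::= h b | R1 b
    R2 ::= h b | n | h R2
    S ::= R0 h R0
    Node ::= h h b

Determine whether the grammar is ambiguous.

Witness: h b

Derivation 1: R0 ⇒ R1 ⇒ h b
Derivation 2: R0 ⇒ R2 ⇒ h b

Two distinct leftmost derivations for the same string.

Ambiguous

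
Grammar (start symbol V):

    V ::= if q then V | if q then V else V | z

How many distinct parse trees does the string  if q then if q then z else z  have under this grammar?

Parse trees for if q then if q then z else z:
  [V if q then [V if q then [V z] else [V z]]]
  [V if q then [V if q then [V z]] else [V z]]

2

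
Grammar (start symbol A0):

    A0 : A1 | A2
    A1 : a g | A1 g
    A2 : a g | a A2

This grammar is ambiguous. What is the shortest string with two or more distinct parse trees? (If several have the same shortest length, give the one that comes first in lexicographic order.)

a g

length 2: a g has 2 parse trees

Two derivations of a g:
  A0 ⇒ A1 ⇒ a g
  A0 ⇒ A2 ⇒ a g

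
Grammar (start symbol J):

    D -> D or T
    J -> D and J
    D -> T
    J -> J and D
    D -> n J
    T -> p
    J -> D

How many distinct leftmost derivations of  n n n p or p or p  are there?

10

Parse trees for n n n p or p or p (showing first 6 of 10):
  [J [D [D [D n [J [D n [J [D n [J [D [T p]]]]]]]] or [T p]] or [T p]]]
  [J [D [D n [J [D [D n [J [D n [J [D [T p]]]]]] or [T p]]]] or [T p]]]
  [J [D [D n [J [D n [J [D [D n [J [D [T p]]]] or [T p]]]]]] or [T p]]]
  [J [D [D n [J [D n [J [D n [J [D [D [T p]] or [T p]]]]]]]] or [T p]]]
  [J [D n [J [D [D [D n [J [D n [J [D [T p]]]]]] or [T p]] or [T p]]]]]
  [J [D n [J [D [D n [J [D [D n [J [D [T p]]]] or [T p]]]] or [T p]]]]]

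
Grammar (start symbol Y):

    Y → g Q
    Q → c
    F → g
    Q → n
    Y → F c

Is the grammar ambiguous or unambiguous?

Witness: g c

Derivation 1: Y ⇒ g Q ⇒ g c
Derivation 2: Y ⇒ F c ⇒ g c

Two distinct leftmost derivations for the same string.

Ambiguous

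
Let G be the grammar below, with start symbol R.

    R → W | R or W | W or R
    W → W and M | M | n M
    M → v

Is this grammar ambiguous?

Witness: v or v

Derivation 1: R ⇒ R or W ⇒ W or W ⇒ M or W ⇒ v or W ⇒ v or M ⇒ v or v
Derivation 2: R ⇒ W or R ⇒ M or R ⇒ v or R ⇒ v or W ⇒ v or M ⇒ v or v

Two distinct leftmost derivations for the same string.

Ambiguous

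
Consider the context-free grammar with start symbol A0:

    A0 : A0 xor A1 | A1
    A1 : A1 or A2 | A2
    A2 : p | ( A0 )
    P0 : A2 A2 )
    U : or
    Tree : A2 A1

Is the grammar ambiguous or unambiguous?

(P0, U, Tree are unreachable from A0, so their rules don't affect L(A0).) The grammar is stratified — A0 handles 'xor' (left-recursive), A1 handles 'or', A2 atoms. Each operator has a fixed associativity and precedence level, so every string has one parse.

Unambiguous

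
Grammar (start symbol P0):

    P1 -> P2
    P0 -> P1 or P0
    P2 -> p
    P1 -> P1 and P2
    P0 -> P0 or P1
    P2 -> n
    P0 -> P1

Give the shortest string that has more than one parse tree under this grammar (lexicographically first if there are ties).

n or n

length 1: no string has ≥2 trees
length 3: n or n has 2 parse trees

Two derivations of n or n:
  P0 ⇒ P1 or P0 ⇒ P2 or P0 ⇒ n or P0 ⇒ n or P1 ⇒ n or P2 ⇒ n or n
  P0 ⇒ P0 or P1 ⇒ P1 or P1 ⇒ P2 or P1 ⇒ n or P1 ⇒ n or P2 ⇒ n or n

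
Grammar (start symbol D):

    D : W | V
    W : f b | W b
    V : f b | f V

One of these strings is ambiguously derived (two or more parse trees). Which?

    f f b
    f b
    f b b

f b

f f b: 1 tree
f b: 2 trees
f b b: 1 tree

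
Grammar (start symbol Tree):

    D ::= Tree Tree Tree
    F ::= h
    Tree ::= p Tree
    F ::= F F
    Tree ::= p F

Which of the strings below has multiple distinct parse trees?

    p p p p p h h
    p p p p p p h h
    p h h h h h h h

p p p p p h h: 1 tree
p p p p p p h h: 1 tree
p h h h h h h h: 132 trees

p h h h h h h h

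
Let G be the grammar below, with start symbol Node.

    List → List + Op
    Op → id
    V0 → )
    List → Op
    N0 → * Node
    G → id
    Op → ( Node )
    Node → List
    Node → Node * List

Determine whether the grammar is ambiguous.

Unambiguous

(V0, N0, G are unreachable from Node, so their rules don't affect L(Node).) This is a standard precedence ladder (Node over List over Op), with each level left-recursive on its own operator ('*' at Node, '+' at List). That structure is LR(1), hence unambiguous.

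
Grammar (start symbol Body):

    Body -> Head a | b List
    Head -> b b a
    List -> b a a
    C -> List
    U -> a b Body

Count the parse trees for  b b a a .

Parse trees for b b a a:
  [Body [Head b b a] a]
  [Body b [List b a a]]

2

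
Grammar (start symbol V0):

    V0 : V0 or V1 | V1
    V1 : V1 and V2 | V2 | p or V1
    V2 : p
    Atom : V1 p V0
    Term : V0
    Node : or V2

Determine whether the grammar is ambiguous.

Ambiguous

Witness: p or p

Derivation 1: V0 ⇒ V0 or V1 ⇒ V1 or V1 ⇒ V2 or V1 ⇒ p or V1 ⇒ p or V2 ⇒ p or p
Derivation 2: V0 ⇒ V1 ⇒ p or V1 ⇒ p or V2 ⇒ p or p

Two distinct leftmost derivations for the same string.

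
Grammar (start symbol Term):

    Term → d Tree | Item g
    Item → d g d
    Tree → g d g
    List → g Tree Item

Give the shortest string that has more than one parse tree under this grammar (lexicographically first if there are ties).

d g d g

length 4: d g d g has 2 parse trees

Two derivations of d g d g:
  Term ⇒ d Tree ⇒ d g d g
  Term ⇒ Item g ⇒ d g d g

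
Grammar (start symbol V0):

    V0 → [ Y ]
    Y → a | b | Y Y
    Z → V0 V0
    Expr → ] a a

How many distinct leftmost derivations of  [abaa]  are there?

Parse trees for [abaa]:
  [V0 [ [Y [Y a] [Y [Y b] [Y [Y a] [Y a]]]] ]]
  [V0 [ [Y [Y a] [Y [Y [Y b] [Y a]] [Y a]]] ]]
  [V0 [ [Y [Y [Y a] [Y b]] [Y [Y a] [Y a]]] ]]
  [V0 [ [Y [Y [Y a] [Y [Y b] [Y a]]] [Y a]] ]]
  [V0 [ [Y [Y [Y [Y a] [Y b]] [Y a]] [Y a]] ]]

5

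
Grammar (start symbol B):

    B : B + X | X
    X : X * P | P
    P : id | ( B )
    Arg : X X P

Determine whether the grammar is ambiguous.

Unambiguous

(Arg is unreachable from B, so its rules don't affect L(B).) This is a standard precedence ladder (B over X over P), with each level left-recursive on its own operator ('+' at B, '*' at X). That structure is LR(1), hence unambiguous.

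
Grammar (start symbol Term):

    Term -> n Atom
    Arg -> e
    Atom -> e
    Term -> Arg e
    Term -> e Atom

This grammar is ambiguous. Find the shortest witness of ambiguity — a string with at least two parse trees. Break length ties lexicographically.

e e

length 2: e e has 2 parse trees

Two derivations of e e:
  Term ⇒ Arg e ⇒ e e
  Term ⇒ e Atom ⇒ e e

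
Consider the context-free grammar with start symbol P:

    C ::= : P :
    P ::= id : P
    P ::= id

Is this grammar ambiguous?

(C is unreachable from P, so its rules don't affect L(P).) Right-recursive list with a separator: after each atom, whether the separator follows determines the rule. One parse per string.

Unambiguous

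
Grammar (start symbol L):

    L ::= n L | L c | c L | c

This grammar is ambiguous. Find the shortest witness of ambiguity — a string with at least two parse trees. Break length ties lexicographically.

c c

length 1: no string has ≥2 trees
length 2: c c has 2 parse trees

Two derivations of c c:
  L ⇒ L c ⇒ c c
  L ⇒ c L ⇒ c c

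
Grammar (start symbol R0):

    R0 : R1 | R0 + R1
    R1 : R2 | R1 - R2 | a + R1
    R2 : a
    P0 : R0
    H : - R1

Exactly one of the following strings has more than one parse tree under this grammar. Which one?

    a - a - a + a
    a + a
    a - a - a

a - a - a + a: 1 tree
a + a: 2 trees
a - a - a: 1 tree

a + a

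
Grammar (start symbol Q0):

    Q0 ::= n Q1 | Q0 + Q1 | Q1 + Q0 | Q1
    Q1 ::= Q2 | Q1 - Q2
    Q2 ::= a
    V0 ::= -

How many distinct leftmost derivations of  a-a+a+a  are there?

Parse trees for a-a+a+a:
  [Q0 [Q0 [Q0 [Q1 [Q1 [Q2 a]] - [Q2 a]]] + [Q1 [Q2 a]]] + [Q1 [Q2 a]]]
  [Q0 [Q0 [Q1 [Q1 [Q2 a]] - [Q2 a]] + [Q0 [Q1 [Q2 a]]]] + [Q1 [Q2 a]]]
  [Q0 [Q1 [Q1 [Q2 a]] - [Q2 a]] + [Q0 [Q0 [Q1 [Q2 a]]] + [Q1 [Q2 a]]]]
  [Q0 [Q1 [Q1 [Q2 a]] - [Q2 a]] + [Q0 [Q1 [Q2 a]] + [Q0 [Q1 [Q2 a]]]]]

4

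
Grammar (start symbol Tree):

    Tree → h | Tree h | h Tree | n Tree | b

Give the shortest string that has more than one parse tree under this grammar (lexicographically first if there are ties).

h h

length 1: no string has ≥2 trees
length 2: h h has 2 parse trees

Two derivations of h h:
  Tree ⇒ Tree h ⇒ h h
  Tree ⇒ h Tree ⇒ h h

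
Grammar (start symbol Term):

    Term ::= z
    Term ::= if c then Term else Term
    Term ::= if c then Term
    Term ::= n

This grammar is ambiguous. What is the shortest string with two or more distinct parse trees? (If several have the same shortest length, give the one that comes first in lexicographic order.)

length 1: no string has ≥2 trees
length 4: no string has ≥2 trees
length 6: no string has ≥2 trees
length 7: no string has ≥2 trees
length 9: if c then if c then n else n has 2 parse trees

Two derivations of if c then if c then n else n:
  Term ⇒ if c then Term else Term ⇒ if c then if c then Term else Term ⇒ if c then if c then n else Term ⇒ if c then if c then n else n
  Term ⇒ if c then Term ⇒ if c then if c then Term else Term ⇒ if c then if c then n else Term ⇒ if c then if c then n else n

if c then if c then n else n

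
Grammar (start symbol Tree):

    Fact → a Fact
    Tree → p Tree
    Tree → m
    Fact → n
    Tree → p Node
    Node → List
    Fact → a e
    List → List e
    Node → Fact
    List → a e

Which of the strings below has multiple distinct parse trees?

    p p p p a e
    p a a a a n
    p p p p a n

p p p p a e: 2 trees
p a a a a n: 1 tree
p p p p a n: 1 tree

p p p p a e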